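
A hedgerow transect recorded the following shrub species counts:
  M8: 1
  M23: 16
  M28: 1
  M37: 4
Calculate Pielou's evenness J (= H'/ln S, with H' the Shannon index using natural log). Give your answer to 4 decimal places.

Total N = 1+16+1+4 = 22, so the proportions are 0.045455, 0.727273, 0.045455, 0.181818 (working shown to 6 dp, full precision carried).
H' = −Σ pᵢ ln pᵢ = −((-0.140502) + (-0.231603) + (-0.140502) + (-0.309954)) = 0.822561.
With S = 4 species, ln S = 1.386294, so J = 0.822561/1.386294 = 0.593352, i.e. 0.5934 to 4 decimal places.

0.5934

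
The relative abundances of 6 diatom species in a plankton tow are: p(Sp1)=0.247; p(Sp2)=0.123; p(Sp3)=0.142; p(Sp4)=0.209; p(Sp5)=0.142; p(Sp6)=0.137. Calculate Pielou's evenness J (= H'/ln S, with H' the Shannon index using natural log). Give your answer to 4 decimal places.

0.9806

H' = −Σ pᵢ ln pᵢ = −((-0.345397) + (-0.257755) + (-0.277174) + (-0.327173) + (-0.277174) + (-0.272325)) = 1.756998 (working shown to 6 dp, full precision carried).
With S = 6 species, ln S = 1.791759, so J = 1.756998/1.791759 = 0.980599, i.e. 0.9806 to 4 decimal places.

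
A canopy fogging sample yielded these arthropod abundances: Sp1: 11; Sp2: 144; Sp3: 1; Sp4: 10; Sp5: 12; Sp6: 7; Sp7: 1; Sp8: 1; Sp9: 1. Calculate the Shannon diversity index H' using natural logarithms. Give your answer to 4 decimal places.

0.9359

Total N = 11+144+1+10+12+7+1+1+1 = 188, so the proportions are 0.058511, 0.765957, 0.005319, 0.053191, 0.06383, 0.037234, 0.005319, 0.005319, 0.005319 (working shown to 6 dp, full precision carried).
Each pᵢ ln pᵢ term: 0.058511×(-2.838547)=-0.166085, 0.765957×(-0.266629)=-0.204226, 0.005319×(-5.236442)=-0.027853, 0.053191×(-2.933857)=-0.156056, 0.06383×(-2.751535)=-0.175630, 0.037234×(-3.290532)=-0.122520, 0.005319×(-5.236442)=-0.027853, 0.005319×(-5.236442)=-0.027853, 0.005319×(-5.236442)=-0.027853.
Sum = -0.935931, so H' = 0.9359.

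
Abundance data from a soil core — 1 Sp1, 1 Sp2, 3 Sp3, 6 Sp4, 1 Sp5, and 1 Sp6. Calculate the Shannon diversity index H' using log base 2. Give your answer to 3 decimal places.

Total N = 1+1+3+6+1+1 = 13, so the proportions are 0.07692, 0.07692, 0.23077, 0.46154, 0.07692, 0.07692 (working shown to 5 dp, full precision carried).
Each pᵢ log₂ pᵢ term: 0.07692×(-3.70044)=-0.28465, 0.07692×(-3.70044)=-0.28465, 0.23077×(-2.11548)=-0.48819, 0.46154×(-1.11548)=-0.51484, 0.07692×(-3.70044)=-0.28465, 0.07692×(-3.70044)=-0.28465.
Sum = -2.14162, so H' = 2.142.

2.142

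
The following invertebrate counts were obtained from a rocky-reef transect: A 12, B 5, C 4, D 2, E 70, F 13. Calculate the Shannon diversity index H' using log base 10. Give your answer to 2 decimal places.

Total N = 12+5+4+2+70+13 = 106, so the proportions are 0.1132, 0.0472, 0.0377, 0.0189, 0.6604, 0.1226 (working shown to 4 dp, full precision carried).
Each pᵢ log₁₀ pᵢ term: 0.1132×(-0.9461)=-0.1071, 0.0472×(-1.3263)=-0.0626, 0.0377×(-1.4232)=-0.0537, 0.0189×(-1.7243)=-0.0325, 0.6604×(-0.1802)=-0.1190, 0.1226×(-0.9114)=-0.1118.
Sum = -0.4867, so H' = 0.49.

0.49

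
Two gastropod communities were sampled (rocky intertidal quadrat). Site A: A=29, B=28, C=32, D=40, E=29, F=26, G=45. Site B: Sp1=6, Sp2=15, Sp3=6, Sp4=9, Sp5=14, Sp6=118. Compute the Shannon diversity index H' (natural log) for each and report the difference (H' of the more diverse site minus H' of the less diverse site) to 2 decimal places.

Site A: N=229, proportions 0.1266, 0.1223, 0.1397, 0.1747, 0.1266, 0.1135, 0.1965, giving H' = 1.9268 (working shown to 4 dp, full precision carried).
Site B: N=168, proportions 0.0357, 0.0893, 0.0357, 0.0536, 0.0833, 0.7024, giving H' = 1.0657.
Difference = |1.9268 − 1.0657| = 0.8611, i.e. 0.86 to 2 decimal places.

0.86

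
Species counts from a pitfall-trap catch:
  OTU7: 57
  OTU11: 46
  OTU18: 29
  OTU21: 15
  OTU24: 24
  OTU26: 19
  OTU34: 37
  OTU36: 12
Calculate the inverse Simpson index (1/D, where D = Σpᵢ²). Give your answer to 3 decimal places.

6.432

Total N = 57+46+29+15+24+19+37+12 = 239, so the proportions are 0.2384937, 0.1924686, 0.1213389, 0.0627615, 0.1004184, 0.0794979, 0.1548117, 0.0502092 (working shown to 7 dp, full precision carried).
D = 0.2384937² + 0.1924686² + 0.1213389² + 0.0627615² + 0.1004184² + 0.0794979² + 0.1548117² + 0.0502092² = 0.0568793 + 0.0370442 + 0.0147231 + 0.0039390 + 0.0100839 + 0.0063199 + 0.0239667 + 0.0025210 = 0.1554770.
So 1/D = 6.43182, i.e. 6.432 to 3 decimal places.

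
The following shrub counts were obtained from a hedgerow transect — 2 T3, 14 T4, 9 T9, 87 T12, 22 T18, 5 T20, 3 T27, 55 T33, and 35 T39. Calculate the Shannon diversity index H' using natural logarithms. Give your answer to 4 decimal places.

1.6932

Total N = 2+14+9+87+22+5+3+55+35 = 232, so the proportions are 0.008621, 0.060345, 0.038793, 0.375, 0.094828, 0.021552, 0.012931, 0.237069, 0.150862 (working shown to 6 dp, full precision carried).
Each pᵢ ln pᵢ term: 0.008621×(-4.753590)=-0.040979, 0.060345×(-2.807680)=-0.169429, 0.038793×(-3.249513)=-0.126059, 0.375×(-0.980829)=-0.367811, 0.094828×(-2.355695)=-0.223385, 0.021552×(-3.837299)=-0.082700, 0.012931×(-4.348125)=-0.056226, 0.237069×(-1.439404)=-0.341238, 0.150862×(-1.891389)=-0.285339.
Sum = -1.693166, so H' = 1.6932.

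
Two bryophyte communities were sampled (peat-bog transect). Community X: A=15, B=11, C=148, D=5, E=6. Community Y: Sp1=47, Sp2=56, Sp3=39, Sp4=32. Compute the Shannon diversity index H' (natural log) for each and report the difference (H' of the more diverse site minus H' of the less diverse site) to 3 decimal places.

Community X: N=185, proportions 0.08108, 0.05946, 0.8, 0.02703, 0.03243, giving H' = 0.75883 (working shown to 5 dp, full precision carried).
Community Y: N=174, proportions 0.27011, 0.32184, 0.22414, 0.18391, giving H' = 1.36504.
Difference = |0.75883 − 1.36504| = 0.60621, i.e. 0.606 to 3 decimal places.

0.606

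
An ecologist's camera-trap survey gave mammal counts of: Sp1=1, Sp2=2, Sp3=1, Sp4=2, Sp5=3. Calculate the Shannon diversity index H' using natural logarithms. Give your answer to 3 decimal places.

Total N = 1+2+1+2+3 = 9, so the proportions are 0.11111, 0.22222, 0.11111, 0.22222, 0.33333 (working shown to 5 dp, full precision carried).
Each pᵢ ln pᵢ term: 0.11111×(-2.19722)=-0.24414, 0.22222×(-1.50408)=-0.33424, 0.11111×(-2.19722)=-0.24414, 0.22222×(-1.50408)=-0.33424, 0.33333×(-1.09861)=-0.36620.
Sum = -1.52296, so H' = 1.523.

1.523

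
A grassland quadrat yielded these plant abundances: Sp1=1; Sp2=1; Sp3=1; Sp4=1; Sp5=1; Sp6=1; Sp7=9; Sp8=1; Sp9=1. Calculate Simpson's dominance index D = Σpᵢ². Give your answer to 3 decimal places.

Total N = 1+1+1+1+1+1+9+1+1 = 17, so the proportions are 0.05882, 0.05882, 0.05882, 0.05882, 0.05882, 0.05882, 0.52941, 0.05882, 0.05882 (working shown to 5 dp, full precision carried).
D = 0.05882² + 0.05882² + 0.05882² + 0.05882² + 0.05882² + 0.05882² + 0.52941² + 0.05882² + 0.05882² = 0.00346 + 0.00346 + 0.00346 + 0.00346 + 0.00346 + 0.00346 + 0.28028 + 0.00346 + 0.00346 = 0.30796.
To 3 decimal places, D = 0.308.

0.308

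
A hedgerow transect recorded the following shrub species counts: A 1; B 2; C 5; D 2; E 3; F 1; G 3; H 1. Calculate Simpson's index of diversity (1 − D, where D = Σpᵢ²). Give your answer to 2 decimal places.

Total N = 1+2+5+2+3+1+3+1 = 18, so the proportions are 0.0556, 0.1111, 0.2778, 0.1111, 0.1667, 0.0556, 0.1667, 0.0556 (working shown to 4 dp, full precision carried).
D = 0.0556² + 0.1111² + 0.2778² + 0.1111² + 0.1667² + 0.0556² + 0.1667² + 0.0556² = 0.0031 + 0.0123 + 0.0772 + 0.0123 + 0.0278 + 0.0031 + 0.0278 + 0.0031 = 0.1667.
So 1 − D = 0.8333, i.e. 0.83 to 2 decimal places.

0.83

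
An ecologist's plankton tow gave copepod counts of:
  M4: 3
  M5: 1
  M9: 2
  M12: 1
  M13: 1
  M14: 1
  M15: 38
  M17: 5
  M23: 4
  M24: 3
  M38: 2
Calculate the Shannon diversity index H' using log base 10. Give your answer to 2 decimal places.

0.64

Total N = 3+1+2+1+1+1+38+5+4+3+2 = 61, so the proportions are 0.0492, 0.0164, 0.0328, 0.0164, 0.0164, 0.0164, 0.623, 0.082, 0.0656, 0.0492, 0.0328 (working shown to 4 dp, full precision carried).
Each pᵢ log₁₀ pᵢ term: 0.0492×(-1.3082)=-0.0643, 0.0164×(-1.7853)=-0.0293, 0.0328×(-1.4843)=-0.0487, 0.0164×(-1.7853)=-0.0293, 0.0164×(-1.7853)=-0.0293, 0.0164×(-1.7853)=-0.0293, 0.623×(-0.2055)=-0.1280, 0.082×(-1.0864)=-0.0890, 0.0656×(-1.1833)=-0.0776, 0.0492×(-1.3082)=-0.0643, 0.0328×(-1.4843)=-0.0487.
Sum = -0.6378, so H' = 0.64.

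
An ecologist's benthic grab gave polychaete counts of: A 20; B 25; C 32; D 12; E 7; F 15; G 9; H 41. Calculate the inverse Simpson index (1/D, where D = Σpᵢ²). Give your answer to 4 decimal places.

Total N = 20+25+32+12+7+15+9+41 = 161, so the proportions are 0.1242236, 0.1552795, 0.19875776, 0.07453416, 0.04347826, 0.0931677, 0.05590062, 0.25465839 (working shown to 8 dp, full precision carried).
D = 0.1242236² + 0.1552795² + 0.19875776² + 0.07453416² + 0.04347826² + 0.0931677² + 0.05590062² + 0.25465839² = 0.01543150 + 0.02411172 + 0.03950465 + 0.00555534 + 0.00189036 + 0.00868022 + 0.00312488 + 0.06485089 = 0.16314957.
So 1/D = 6.129345, i.e. 6.1293 to 4 decimal places.

6.1293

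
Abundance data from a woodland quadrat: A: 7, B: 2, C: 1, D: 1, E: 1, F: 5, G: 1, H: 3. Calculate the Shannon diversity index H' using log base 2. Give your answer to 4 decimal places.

Total N = 7+2+1+1+1+5+1+3 = 21, so the proportions are 0.333333, 0.095238, 0.047619, 0.047619, 0.047619, 0.238095, 0.047619, 0.142857 (working shown to 6 dp, full precision carried).
Each pᵢ log₂ pᵢ term: 0.333333×(-1.584963)=-0.528321, 0.095238×(-3.392317)=-0.323078, 0.047619×(-4.392317)=-0.209158, 0.047619×(-4.392317)=-0.209158, 0.047619×(-4.392317)=-0.209158, 0.238095×(-2.070389)=-0.492950, 0.047619×(-4.392317)=-0.209158, 0.142857×(-2.807355)=-0.401051.
Sum = -2.582031, so H' = 2.5820.

2.5820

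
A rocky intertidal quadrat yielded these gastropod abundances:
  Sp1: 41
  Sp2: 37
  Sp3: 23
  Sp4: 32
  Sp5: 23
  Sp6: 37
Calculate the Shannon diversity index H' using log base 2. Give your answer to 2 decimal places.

2.55

Total N = 41+37+23+32+23+37 = 193, so the proportions are 0.2124, 0.1917, 0.1192, 0.1658, 0.1192, 0.1917 (working shown to 4 dp, full precision carried).
Each pᵢ log₂ pᵢ term: 0.2124×(-2.2349)=-0.4748, 0.1917×(-2.3830)=-0.4568, 0.1192×(-3.0689)=-0.3657, 0.1658×(-2.5925)=-0.4298, 0.1192×(-3.0689)=-0.3657, 0.1917×(-2.3830)=-0.4568.
Sum = -2.5497, so H' = 2.55.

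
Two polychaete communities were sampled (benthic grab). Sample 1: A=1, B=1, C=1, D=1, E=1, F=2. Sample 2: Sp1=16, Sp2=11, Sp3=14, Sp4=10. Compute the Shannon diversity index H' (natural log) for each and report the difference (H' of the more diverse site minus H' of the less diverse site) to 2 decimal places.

0.38

Sample 1: N=7, proportions 0.1429, 0.1429, 0.1429, 0.1429, 0.1429, 0.2857, giving H' = 1.7479 (working shown to 4 dp, full precision carried).
Sample 2: N=51, proportions 0.3137, 0.2157, 0.2745, 0.1961, giving H' = 1.3689.
Difference = |1.7479 − 1.3689| = 0.3790, i.e. 0.38 to 2 decimal places.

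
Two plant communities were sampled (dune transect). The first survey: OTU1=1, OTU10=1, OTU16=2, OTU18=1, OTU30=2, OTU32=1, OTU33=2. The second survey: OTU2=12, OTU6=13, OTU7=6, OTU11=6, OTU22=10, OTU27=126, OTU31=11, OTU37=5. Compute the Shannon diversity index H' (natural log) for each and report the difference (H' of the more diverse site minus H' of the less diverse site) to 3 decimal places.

0.621

The first survey: N=10, proportions 0.1, 0.1, 0.2, 0.1, 0.2, 0.1, 0.2, giving H' = 1.886697 (working shown to 6 dp, full precision carried).
The second survey: N=189, proportions 0.063492, 0.068783, 0.031746, 0.031746, 0.05291, 0.666667, 0.058201, 0.026455, giving H' = 1.265632.
Difference = |1.886697 − 1.265632| = 0.621065, i.e. 0.621 to 3 decimal places.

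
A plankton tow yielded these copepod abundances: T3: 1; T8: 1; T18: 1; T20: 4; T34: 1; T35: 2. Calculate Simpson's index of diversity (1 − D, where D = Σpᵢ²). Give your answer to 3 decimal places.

Total N = 1+1+1+4+1+2 = 10, so the proportions are 0.1, 0.1, 0.1, 0.4, 0.1, 0.2 (working shown to 5 dp, full precision carried).
D = 0.1² + 0.1² + 0.1² + 0.4² + 0.1² + 0.2² = 0.01000 + 0.01000 + 0.01000 + 0.16000 + 0.01000 + 0.04000 = 0.24000.
So 1 − D = 0.76000, i.e. 0.760 to 3 decimal places.

0.760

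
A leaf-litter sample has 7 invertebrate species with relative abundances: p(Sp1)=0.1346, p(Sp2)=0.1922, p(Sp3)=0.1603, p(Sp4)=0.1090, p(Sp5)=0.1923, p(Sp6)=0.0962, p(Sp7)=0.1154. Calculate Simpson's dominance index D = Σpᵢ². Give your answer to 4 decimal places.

0.1522

D = 0.1346² + 0.1922² + 0.1603² + 0.109² + 0.1923² + 0.0962² + 0.1154² = 0.018117 + 0.036941 + 0.025696 + 0.011881 + 0.036979 + 0.009254 + 0.013317 = 0.152186 (working shown to 6 dp, full precision carried).
To 4 decimal places, D = 0.1522.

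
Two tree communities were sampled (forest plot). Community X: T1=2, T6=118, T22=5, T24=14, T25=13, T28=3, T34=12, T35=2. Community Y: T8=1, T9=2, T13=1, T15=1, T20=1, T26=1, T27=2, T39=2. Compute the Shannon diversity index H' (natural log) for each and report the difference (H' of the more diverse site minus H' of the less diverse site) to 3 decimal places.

Community X: N=169, proportions 0.011834, 0.698225, 0.029586, 0.08284, 0.076923, 0.017751, 0.071006, 0.011834, giving H' = 1.122997 (working shown to 6 dp, full precision carried).
Community Y: N=11, proportions 0.090909, 0.181818, 0.090909, 0.090909, 0.090909, 0.090909, 0.181818, 0.181818, giving H' = 2.019815.
Difference = |1.122997 − 2.019815| = 0.896818, i.e. 0.897 to 3 decimal places.

0.897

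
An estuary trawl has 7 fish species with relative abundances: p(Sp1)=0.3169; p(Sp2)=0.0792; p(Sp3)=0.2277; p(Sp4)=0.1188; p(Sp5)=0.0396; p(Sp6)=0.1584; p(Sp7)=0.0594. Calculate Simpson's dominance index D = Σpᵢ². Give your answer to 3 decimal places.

0.203

D = 0.3169² + 0.0792² + 0.2277² + 0.1188² + 0.0396² + 0.1584² + 0.0594² = 0.10043 + 0.00627 + 0.05185 + 0.01411 + 0.00157 + 0.02509 + 0.00353 = 0.20285 (working shown to 5 dp, full precision carried).
To 3 decimal places, D = 0.203.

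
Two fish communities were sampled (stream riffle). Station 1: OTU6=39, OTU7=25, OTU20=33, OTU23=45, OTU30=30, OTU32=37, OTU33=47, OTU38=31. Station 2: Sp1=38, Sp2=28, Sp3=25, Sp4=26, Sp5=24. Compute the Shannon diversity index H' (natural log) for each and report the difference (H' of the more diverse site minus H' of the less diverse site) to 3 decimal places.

0.466

Station 1: N=287, proportions 0.13589, 0.08711, 0.11498, 0.15679, 0.10453, 0.12892, 0.16376, 0.10801, giving H' = 2.05988 (working shown to 5 dp, full precision carried).
Station 2: N=141, proportions 0.2695, 0.19858, 0.1773, 0.1844, 0.17021, giving H' = 1.59425.
Difference = |2.05988 − 1.59425| = 0.46563, i.e. 0.466 to 3 decimal places.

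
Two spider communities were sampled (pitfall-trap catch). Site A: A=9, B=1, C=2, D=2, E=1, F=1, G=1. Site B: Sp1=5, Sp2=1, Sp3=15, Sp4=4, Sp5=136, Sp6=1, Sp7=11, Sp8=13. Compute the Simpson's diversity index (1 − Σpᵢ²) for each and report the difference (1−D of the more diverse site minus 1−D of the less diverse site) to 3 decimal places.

Site A: N=17, proportions 0.52941, 0.05882, 0.11765, 0.11765, 0.05882, 0.05882, 0.05882, giving 1−D = 0.67820 (working shown to 5 dp, full precision carried).
Site B: N=186, proportions 0.02688, 0.00538, 0.08065, 0.02151, 0.73118, 0.00538, 0.05914, 0.06989, giving 1−D = 0.44924.
Difference = |0.67820 − 0.44924| = 0.22896, i.e. 0.229 to 3 decimal places.

0.229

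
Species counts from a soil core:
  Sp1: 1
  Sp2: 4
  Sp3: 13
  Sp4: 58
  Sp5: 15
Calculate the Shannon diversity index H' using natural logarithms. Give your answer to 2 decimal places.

1.05

Total N = 1+4+13+58+15 = 91, so the proportions are 0.011, 0.044, 0.1429, 0.6374, 0.1648 (working shown to 4 dp, full precision carried).
Each pᵢ ln pᵢ term: 0.011×(-4.5109)=-0.0496, 0.044×(-3.1246)=-0.1373, 0.1429×(-1.9459)=-0.2780, 0.6374×(-0.4504)=-0.2871, 0.1648×(-1.8028)=-0.2972.
Sum = -1.0491, so H' = 1.05.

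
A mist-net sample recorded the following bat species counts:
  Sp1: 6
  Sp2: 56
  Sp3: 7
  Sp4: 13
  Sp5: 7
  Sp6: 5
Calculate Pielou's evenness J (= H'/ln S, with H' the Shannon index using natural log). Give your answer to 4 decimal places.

Total N = 6+56+7+13+7+5 = 94, so the proportions are 0.06383, 0.595745, 0.074468, 0.138298, 0.074468, 0.053191 (working shown to 6 dp, full precision carried).
H' = −Σ pᵢ ln pᵢ = −((-0.175630) + (-0.308562) + (-0.193422) + (-0.273601) + (-0.193422) + (-0.156056)) = 1.300693.
With S = 6 species, ln S = 1.791759, so J = 1.300693/1.791759 = 0.725931, i.e. 0.7259 to 4 decimal places.

0.7259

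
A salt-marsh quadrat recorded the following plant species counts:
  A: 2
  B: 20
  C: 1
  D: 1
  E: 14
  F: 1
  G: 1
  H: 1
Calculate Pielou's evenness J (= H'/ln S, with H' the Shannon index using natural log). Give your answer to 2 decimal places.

Total N = 2+20+1+1+14+1+1+1 = 41, so the proportions are 0.0488, 0.4878, 0.0244, 0.0244, 0.3415, 0.0244, 0.0244, 0.0244 (working shown to 4 dp, full precision carried).
H' = −Σ pᵢ ln pᵢ = −((-0.1473) + (-0.3502) + (-0.0906) + (-0.0906) + (-0.3669) + (-0.0906) + (-0.0906) + (-0.0906)) = 1.3173.
With S = 8 species, ln S = 2.0794, so J = 1.3173/2.0794 = 0.6335, i.e. 0.63 to 2 decimal places.

0.63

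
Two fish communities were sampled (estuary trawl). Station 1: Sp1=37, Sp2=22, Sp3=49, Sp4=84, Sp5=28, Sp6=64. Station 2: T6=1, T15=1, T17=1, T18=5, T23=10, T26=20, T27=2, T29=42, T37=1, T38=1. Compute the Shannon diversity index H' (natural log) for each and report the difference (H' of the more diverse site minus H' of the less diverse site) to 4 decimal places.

0.2291

Station 1: N=284, proportions 0.130282, 0.077465, 0.172535, 0.295775, 0.098592, 0.225352, giving H' = 1.691351 (working shown to 6 dp, full precision carried).
Station 2: N=84, proportions 0.011905, 0.011905, 0.011905, 0.059524, 0.119048, 0.238095, 0.02381, 0.5, 0.011905, 0.011905, giving H' = 1.462292.
Difference = |1.691351 − 1.462292| = 0.229059, i.e. 0.2291 to 4 decimal places.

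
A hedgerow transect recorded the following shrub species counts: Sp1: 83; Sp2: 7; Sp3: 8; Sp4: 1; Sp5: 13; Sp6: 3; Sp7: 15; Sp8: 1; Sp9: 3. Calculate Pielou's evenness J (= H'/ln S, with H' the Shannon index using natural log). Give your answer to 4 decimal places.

0.6071

Total N = 83+7+8+1+13+3+15+1+3 = 134, so the proportions are 0.619403, 0.052239, 0.059701, 0.007463, 0.097015, 0.022388, 0.11194, 0.007463, 0.022388 (working shown to 6 dp, full precision carried).
H' = −Σ pᵢ ln pᵢ = −((-0.296694) + (-0.154205) + (-0.168263) + (-0.036551) + (-0.226325) + (-0.085057) + (-0.245126) + (-0.036551) + (-0.085057)) = 1.333829.
With S = 9 species, ln S = 2.197225, so J = 1.333829/2.197225 = 0.607052, i.e. 0.6071 to 4 decimal places.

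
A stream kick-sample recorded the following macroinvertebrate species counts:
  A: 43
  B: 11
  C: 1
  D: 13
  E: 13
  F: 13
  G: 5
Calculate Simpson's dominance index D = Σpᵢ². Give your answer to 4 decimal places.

Total N = 43+11+1+13+13+13+5 = 99, so the proportions are 0.434343, 0.111111, 0.010101, 0.131313, 0.131313, 0.131313, 0.050505 (working shown to 6 dp, full precision carried).
D = 0.434343² + 0.111111² + 0.010101² + 0.131313² + 0.131313² + 0.131313² + 0.050505² = 0.188654 + 0.012346 + 0.000102 + 0.017243 + 0.017243 + 0.017243 + 0.002551 = 0.255382.
To 4 decimal places, D = 0.2554.

0.2554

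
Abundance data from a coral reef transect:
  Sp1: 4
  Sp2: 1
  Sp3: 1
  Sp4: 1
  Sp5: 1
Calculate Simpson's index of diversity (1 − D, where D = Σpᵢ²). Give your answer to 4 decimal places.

0.6875

Total N = 4+1+1+1+1 = 8, so the proportions are 0.5, 0.125, 0.125, 0.125, 0.125 (working shown to 6 dp, full precision carried).
D = 0.5² + 0.125² + 0.125² + 0.125² + 0.125² = 0.250000 + 0.015625 + 0.015625 + 0.015625 + 0.015625 = 0.312500.
So 1 − D = 0.687500, i.e. 0.6875 to 4 decimal places.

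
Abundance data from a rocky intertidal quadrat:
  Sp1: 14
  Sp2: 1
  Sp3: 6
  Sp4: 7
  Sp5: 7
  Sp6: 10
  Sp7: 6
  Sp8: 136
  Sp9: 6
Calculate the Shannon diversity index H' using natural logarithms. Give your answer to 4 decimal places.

1.1819

Total N = 14+1+6+7+7+10+6+136+6 = 193, so the proportions are 0.072539, 0.005181, 0.031088, 0.036269, 0.036269, 0.051813, 0.031088, 0.704663, 0.031088 (working shown to 6 dp, full precision carried).
Each pᵢ ln pᵢ term: 0.072539×(-2.623633)=-0.190315, 0.005181×(-5.262690)=-0.027268, 0.031088×(-3.470931)=-0.107905, 0.036269×(-3.316780)=-0.120298, 0.036269×(-3.316780)=-0.120298, 0.051813×(-2.960105)=-0.153373, 0.031088×(-3.470931)=-0.107905, 0.704663×(-0.350035)=-0.246657, 0.031088×(-3.470931)=-0.107905.
Sum = -1.181923, so H' = 1.1819.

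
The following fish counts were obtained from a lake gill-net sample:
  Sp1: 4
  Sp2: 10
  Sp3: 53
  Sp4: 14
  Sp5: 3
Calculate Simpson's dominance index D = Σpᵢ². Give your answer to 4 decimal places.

Total N = 4+10+53+14+3 = 84, so the proportions are 0.047619, 0.119048, 0.630952, 0.166667, 0.035714 (working shown to 6 dp, full precision carried).
D = 0.047619² + 0.119048² + 0.630952² + 0.166667² + 0.035714² = 0.002268 + 0.014172 + 0.398101 + 0.027778 + 0.001276 = 0.443594.
To 4 decimal places, D = 0.4436.

0.4436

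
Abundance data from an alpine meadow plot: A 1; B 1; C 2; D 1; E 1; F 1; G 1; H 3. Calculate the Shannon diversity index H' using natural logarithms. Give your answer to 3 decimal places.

1.972

Total N = 1+1+2+1+1+1+1+3 = 11, so the proportions are 0.09091, 0.09091, 0.18182, 0.09091, 0.09091, 0.09091, 0.09091, 0.27273 (working shown to 5 dp, full precision carried).
Each pᵢ ln pᵢ term: 0.09091×(-2.39790)=-0.21799, 0.09091×(-2.39790)=-0.21799, 0.18182×(-1.70475)=-0.30995, 0.09091×(-2.39790)=-0.21799, 0.09091×(-2.39790)=-0.21799, 0.09091×(-2.39790)=-0.21799, 0.09091×(-2.39790)=-0.21799, 0.27273×(-1.29928)=-0.35435.
Sum = -1.97225, so H' = 1.972.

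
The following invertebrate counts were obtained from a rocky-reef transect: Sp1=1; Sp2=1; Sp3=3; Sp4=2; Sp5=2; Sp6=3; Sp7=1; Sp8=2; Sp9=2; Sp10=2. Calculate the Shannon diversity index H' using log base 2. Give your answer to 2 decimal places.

3.22

Total N = 1+1+3+2+2+3+1+2+2+2 = 19, so the proportions are 0.0526, 0.0526, 0.1579, 0.1053, 0.1053, 0.1579, 0.0526, 0.1053, 0.1053, 0.1053 (working shown to 4 dp, full precision carried).
Each pᵢ log₂ pᵢ term: 0.0526×(-4.2479)=-0.2236, 0.0526×(-4.2479)=-0.2236, 0.1579×(-2.6630)=-0.4205, 0.1053×(-3.2479)=-0.3419, 0.1053×(-3.2479)=-0.3419, 0.1579×(-2.6630)=-0.4205, 0.0526×(-4.2479)=-0.2236, 0.1053×(-3.2479)=-0.3419, 0.1053×(-3.2479)=-0.3419, 0.1053×(-3.2479)=-0.3419.
Sum = -3.2211, so H' = 3.22.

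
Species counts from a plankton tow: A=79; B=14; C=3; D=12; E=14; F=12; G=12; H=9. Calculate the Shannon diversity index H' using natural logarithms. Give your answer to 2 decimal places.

1.61

Total N = 79+14+3+12+14+12+12+9 = 155, so the proportions are 0.5097, 0.0903, 0.0194, 0.0774, 0.0903, 0.0774, 0.0774, 0.0581 (working shown to 4 dp, full precision carried).
Each pᵢ ln pᵢ term: 0.5097×(-0.6740)=-0.3435, 0.0903×(-2.4044)=-0.2172, 0.0194×(-3.9448)=-0.0764, 0.0774×(-2.5585)=-0.1981, 0.0903×(-2.4044)=-0.2172, 0.0774×(-2.5585)=-0.1981, 0.0774×(-2.5585)=-0.1981, 0.0581×(-2.8462)=-0.1653.
Sum = -1.6137, so H' = 1.61.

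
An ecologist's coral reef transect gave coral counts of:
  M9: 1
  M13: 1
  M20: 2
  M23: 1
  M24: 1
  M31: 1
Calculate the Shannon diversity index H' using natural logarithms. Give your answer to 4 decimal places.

Total N = 1+1+2+1+1+1 = 7, so the proportions are 0.142857, 0.142857, 0.285714, 0.142857, 0.142857, 0.142857 (working shown to 6 dp, full precision carried).
Each pᵢ ln pᵢ term: 0.142857×(-1.945910)=-0.277987, 0.142857×(-1.945910)=-0.277987, 0.285714×(-1.252763)=-0.357932, 0.142857×(-1.945910)=-0.277987, 0.142857×(-1.945910)=-0.277987, 0.142857×(-1.945910)=-0.277987.
Sum = -1.747868, so H' = 1.7479.

1.7479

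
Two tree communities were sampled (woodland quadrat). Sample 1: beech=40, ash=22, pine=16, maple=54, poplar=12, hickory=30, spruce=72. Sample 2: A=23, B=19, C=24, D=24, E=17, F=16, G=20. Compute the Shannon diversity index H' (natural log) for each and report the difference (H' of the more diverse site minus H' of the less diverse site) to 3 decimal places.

Sample 1: N=246, proportions 0.1626, 0.08943, 0.06504, 0.21951, 0.04878, 0.12195, 0.29268, giving H' = 1.78542 (working shown to 5 dp, full precision carried).
Sample 2: N=143, proportions 0.16084, 0.13287, 0.16783, 0.16783, 0.11888, 0.11189, 0.13986, giving H' = 1.93454.
Difference = |1.78542 − 1.93454| = 0.14912, i.e. 0.149 to 3 decimal places.

0.149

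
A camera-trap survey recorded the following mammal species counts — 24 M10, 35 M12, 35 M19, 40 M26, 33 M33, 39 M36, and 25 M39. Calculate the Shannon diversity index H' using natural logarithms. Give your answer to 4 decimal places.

Total N = 24+35+35+40+33+39+25 = 231, so the proportions are 0.103896, 0.151515, 0.151515, 0.17316, 0.142857, 0.168831, 0.108225 (working shown to 6 dp, full precision carried).
Each pᵢ ln pᵢ term: 0.103896×(-2.264364)=-0.235259, 0.151515×(-1.887070)=-0.285920, 0.151515×(-1.887070)=-0.285920, 0.17316×(-1.753538)=-0.303643, 0.142857×(-1.945910)=-0.277987, 0.168831×(-1.778856)=-0.300326, 0.108225×(-2.223542)=-0.240643.
Sum = -1.929697, so H' = 1.9297.

1.9297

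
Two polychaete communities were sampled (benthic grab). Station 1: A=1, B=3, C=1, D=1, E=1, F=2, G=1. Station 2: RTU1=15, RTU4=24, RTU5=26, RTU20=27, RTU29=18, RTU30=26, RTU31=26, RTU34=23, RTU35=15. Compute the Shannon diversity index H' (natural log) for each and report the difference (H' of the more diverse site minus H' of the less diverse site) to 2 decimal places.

Station 1: N=10, proportions 0.1, 0.3, 0.1, 0.1, 0.1, 0.2, 0.1, giving H' = 1.83437 (working shown to 5 dp, full precision carried).
Station 2: N=200, proportions 0.075, 0.12, 0.13, 0.135, 0.09, 0.13, 0.13, 0.115, 0.075, giving H' = 2.17443.
Difference = |1.83437 − 2.17443| = 0.34006, i.e. 0.34 to 2 decimal places.

0.34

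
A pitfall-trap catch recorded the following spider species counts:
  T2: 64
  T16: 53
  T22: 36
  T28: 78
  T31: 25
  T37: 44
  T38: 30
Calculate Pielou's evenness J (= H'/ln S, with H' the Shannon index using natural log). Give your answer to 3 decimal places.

0.964

Total N = 64+53+36+78+25+44+30 = 330, so the proportions are 0.19394, 0.16061, 0.10909, 0.23636, 0.07576, 0.13333, 0.09091 (working shown to 5 dp, full precision carried).
H' = −Σ pᵢ ln pᵢ = −((-0.31810) + (-0.29372) + (-0.24170) + (-0.34093) + (-0.19547) + (-0.26865) + (-0.21799)) = 1.87656.
With S = 7 species, ln S = 1.94591, so J = 1.87656/1.94591 = 0.96436, i.e. 0.964 to 3 decimal places.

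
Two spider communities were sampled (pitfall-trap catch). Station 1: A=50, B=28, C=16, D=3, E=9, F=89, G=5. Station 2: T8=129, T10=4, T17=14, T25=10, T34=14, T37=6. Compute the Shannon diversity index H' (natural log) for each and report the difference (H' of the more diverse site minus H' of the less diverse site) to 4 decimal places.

Station 1: N=200, proportions 0.25, 0.14, 0.08, 0.015, 0.045, 0.445, 0.025, giving H' = 1.4789625 (working shown to 7 dp, full precision carried).
Station 2: N=177, proportions 0.7288136, 0.0225989, 0.079096, 0.0564972, 0.079096, 0.0338983, giving H' = 0.9946187.
Difference = |1.4789625 − 0.9946187| = 0.4843438, i.e. 0.4843 to 4 decimal places.

0.4843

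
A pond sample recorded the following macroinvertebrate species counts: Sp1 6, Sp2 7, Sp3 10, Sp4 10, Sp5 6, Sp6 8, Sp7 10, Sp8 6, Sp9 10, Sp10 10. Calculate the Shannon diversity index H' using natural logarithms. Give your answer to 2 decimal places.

Total N = 6+7+10+10+6+8+10+6+10+10 = 83, so the proportions are 0.0723, 0.0843, 0.1205, 0.1205, 0.0723, 0.0964, 0.1205, 0.0723, 0.1205, 0.1205 (working shown to 4 dp, full precision carried).
Each pᵢ ln pᵢ term: 0.0723×(-2.6271)=-0.1899, 0.0843×(-2.4729)=-0.2086, 0.1205×(-2.1163)=-0.2550, 0.1205×(-2.1163)=-0.2550, 0.0723×(-2.6271)=-0.1899, 0.0964×(-2.3394)=-0.2255, 0.1205×(-2.1163)=-0.2550, 0.0723×(-2.6271)=-0.1899, 0.1205×(-2.1163)=-0.2550, 0.1205×(-2.1163)=-0.2550.
Sum = -2.2786, so H' = 2.28.

2.28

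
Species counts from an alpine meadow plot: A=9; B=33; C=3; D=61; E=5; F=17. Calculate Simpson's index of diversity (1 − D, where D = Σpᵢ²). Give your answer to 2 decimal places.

0.68

Total N = 9+33+3+61+5+17 = 128, so the proportions are 0.0703, 0.2578, 0.0234, 0.4766, 0.0391, 0.1328 (working shown to 4 dp, full precision carried).
D = 0.0703² + 0.2578² + 0.0234² + 0.4766² + 0.0391² + 0.1328² = 0.0049 + 0.0665 + 0.0005 + 0.2271 + 0.0015 + 0.0176 = 0.3182.
So 1 − D = 0.6818, i.e. 0.68 to 2 decimal places.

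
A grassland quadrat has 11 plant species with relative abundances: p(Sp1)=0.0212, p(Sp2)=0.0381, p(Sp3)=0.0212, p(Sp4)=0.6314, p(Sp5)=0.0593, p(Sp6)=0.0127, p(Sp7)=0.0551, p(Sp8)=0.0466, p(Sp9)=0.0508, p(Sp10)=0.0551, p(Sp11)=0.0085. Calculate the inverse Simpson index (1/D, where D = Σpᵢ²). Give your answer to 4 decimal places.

D = 0.0212² + 0.0381² + 0.0212² + 0.6314² + 0.0593² + 0.0127² + 0.0551² + 0.0466² + 0.0508² + 0.0551² + 0.0085² = 0.0004494 + 0.0014516 + 0.0004494 + 0.3986660 + 0.0035165 + 0.0001613 + 0.0030360 + 0.0021716 + 0.0025806 + 0.0030360 + 0.0000723 = 0.4155907 (working shown to 7 dp, full precision carried).
So 1/D = 2.406214, i.e. 2.4062 to 4 decimal places.

2.4062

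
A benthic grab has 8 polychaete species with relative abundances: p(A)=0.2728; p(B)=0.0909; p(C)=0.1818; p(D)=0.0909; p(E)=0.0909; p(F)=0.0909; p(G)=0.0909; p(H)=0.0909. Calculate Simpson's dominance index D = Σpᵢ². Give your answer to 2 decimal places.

D = 0.2728² + 0.0909² + 0.1818² + 0.0909² + 0.0909² + 0.0909² + 0.0909² + 0.0909² = 0.0744 + 0.0083 + 0.0331 + 0.0083 + 0.0083 + 0.0083 + 0.0083 + 0.0083 = 0.1570 (working shown to 4 dp, full precision carried).
To 2 decimal places, D = 0.16.

0.16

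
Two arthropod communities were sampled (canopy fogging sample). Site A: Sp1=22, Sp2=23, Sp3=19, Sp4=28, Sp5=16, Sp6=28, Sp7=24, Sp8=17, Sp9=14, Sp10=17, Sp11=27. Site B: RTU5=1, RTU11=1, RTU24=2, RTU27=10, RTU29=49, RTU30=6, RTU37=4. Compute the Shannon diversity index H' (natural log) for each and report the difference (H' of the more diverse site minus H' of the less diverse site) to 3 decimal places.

1.252

Site A: N=235, proportions 0.09362, 0.09787, 0.08085, 0.11915, 0.06809, 0.11915, 0.10213, 0.07234, 0.05957, 0.07234, 0.11489, giving H' = 2.37207 (working shown to 5 dp, full precision carried).
Site B: N=73, proportions 0.0137, 0.0137, 0.0274, 0.13699, 0.67123, 0.08219, 0.05479, giving H' = 1.12050.
Difference = |2.37207 − 1.12050| = 1.25157, i.e. 1.252 to 3 decimal places.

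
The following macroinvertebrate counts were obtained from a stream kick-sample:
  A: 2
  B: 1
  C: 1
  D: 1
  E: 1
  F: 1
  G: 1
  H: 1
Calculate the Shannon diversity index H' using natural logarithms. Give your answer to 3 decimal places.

2.043

Total N = 2+1+1+1+1+1+1+1 = 9, so the proportions are 0.22222, 0.11111, 0.11111, 0.11111, 0.11111, 0.11111, 0.11111, 0.11111 (working shown to 5 dp, full precision carried).
Each pᵢ ln pᵢ term: 0.22222×(-1.50408)=-0.33424, 0.11111×(-2.19722)=-0.24414, 0.11111×(-2.19722)=-0.24414, 0.11111×(-2.19722)=-0.24414, 0.11111×(-2.19722)=-0.24414, 0.11111×(-2.19722)=-0.24414, 0.11111×(-2.19722)=-0.24414, 0.11111×(-2.19722)=-0.24414.
Sum = -2.04319, so H' = 2.043.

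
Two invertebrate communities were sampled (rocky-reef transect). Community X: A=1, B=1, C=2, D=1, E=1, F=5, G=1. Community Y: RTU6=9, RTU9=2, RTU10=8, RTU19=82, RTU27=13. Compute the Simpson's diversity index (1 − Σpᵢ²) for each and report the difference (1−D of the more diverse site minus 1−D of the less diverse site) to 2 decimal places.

0.31

Community X: N=12, proportions 0.08333, 0.08333, 0.16667, 0.08333, 0.08333, 0.41667, 0.08333, giving 1−D = 0.76389 (working shown to 5 dp, full precision carried).
Community Y: N=114, proportions 0.07895, 0.01754, 0.07018, 0.7193, 0.11404, giving 1−D = 0.45814.
Difference = |0.76389 − 0.45814| = 0.30575, i.e. 0.31 to 2 decimal places.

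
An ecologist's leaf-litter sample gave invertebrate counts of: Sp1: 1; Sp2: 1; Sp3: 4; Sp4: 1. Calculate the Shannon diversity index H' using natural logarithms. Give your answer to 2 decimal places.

1.15

Total N = 1+1+4+1 = 7, so the proportions are 0.1429, 0.1429, 0.5714, 0.1429 (working shown to 4 dp, full precision carried).
Each pᵢ ln pᵢ term: 0.1429×(-1.9459)=-0.2780, 0.1429×(-1.9459)=-0.2780, 0.5714×(-0.5596)=-0.3198, 0.1429×(-1.9459)=-0.2780.
Sum = -1.1537, so H' = 1.15.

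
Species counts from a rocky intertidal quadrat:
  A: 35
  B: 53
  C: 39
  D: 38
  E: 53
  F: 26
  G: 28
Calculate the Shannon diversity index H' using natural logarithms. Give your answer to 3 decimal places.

1.913

Total N = 35+53+39+38+53+26+28 = 272, so the proportions are 0.12868, 0.19485, 0.14338, 0.13971, 0.19485, 0.09559, 0.10294 (working shown to 5 dp, full precision carried).
Each pᵢ ln pᵢ term: 0.12868×(-2.05045)=-0.26385, 0.19485×(-1.63551)=-0.31868, 0.14338×(-1.94224)=-0.27848, 0.13971×(-1.96822)=-0.27497, 0.19485×(-1.63551)=-0.31868, 0.09559×(-2.34771)=-0.22441, 0.10294×(-2.27360)=-0.23405.
Sum = -1.91313, so H' = 1.913.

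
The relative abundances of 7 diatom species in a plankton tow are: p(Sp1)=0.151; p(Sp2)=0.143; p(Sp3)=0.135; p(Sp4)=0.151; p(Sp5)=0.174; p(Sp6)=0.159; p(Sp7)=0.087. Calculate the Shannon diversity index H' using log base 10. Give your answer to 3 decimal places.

0.838

Each pᵢ log₁₀ pᵢ term (working shown to 5 dp, full precision carried): 0.151×(-0.82102)=-0.12397, 0.143×(-0.84466)=-0.12079, 0.135×(-0.86967)=-0.11740, 0.151×(-0.82102)=-0.12397, 0.174×(-0.75945)=-0.13214, 0.159×(-0.79860)=-0.12698, 0.087×(-1.06048)=-0.09226.
Sum = -0.83752, so H' = 0.838.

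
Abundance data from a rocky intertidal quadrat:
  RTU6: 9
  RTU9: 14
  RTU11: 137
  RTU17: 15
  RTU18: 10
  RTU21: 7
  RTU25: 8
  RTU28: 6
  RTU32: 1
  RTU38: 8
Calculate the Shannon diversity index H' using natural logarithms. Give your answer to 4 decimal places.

1.4076

Total N = 9+14+137+15+10+7+8+6+1+8 = 215, so the proportions are 0.04186, 0.065116, 0.637209, 0.069767, 0.046512, 0.032558, 0.037209, 0.027907, 0.004651, 0.037209 (working shown to 6 dp, full precision carried).
Each pᵢ ln pᵢ term: 0.04186×(-3.173413)=-0.132841, 0.065116×(-2.731581)=-0.177870, 0.637209×(-0.450657)=-0.287163, 0.069767×(-2.662588)=-0.185762, 0.046512×(-3.068053)=-0.142700, 0.032558×(-3.424728)=-0.111503, 0.037209×(-3.291196)=-0.122463, 0.027907×(-3.578879)=-0.099876, 0.004651×(-5.370638)=-0.024980, 0.037209×(-3.291196)=-0.122463.
Sum = -1.407620, so H' = 1.4076.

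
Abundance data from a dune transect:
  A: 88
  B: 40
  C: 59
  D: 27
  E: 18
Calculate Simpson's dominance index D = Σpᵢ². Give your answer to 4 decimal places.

Total N = 88+40+59+27+18 = 232, so the proportions are 0.37931, 0.172414, 0.25431, 0.116379, 0.077586 (working shown to 6 dp, full precision carried).
D = 0.37931² + 0.172414² + 0.25431² + 0.116379² + 0.077586² = 0.143876 + 0.029727 + 0.064674 + 0.013544 + 0.006020 = 0.257840.
To 4 decimal places, D = 0.2578.

0.2578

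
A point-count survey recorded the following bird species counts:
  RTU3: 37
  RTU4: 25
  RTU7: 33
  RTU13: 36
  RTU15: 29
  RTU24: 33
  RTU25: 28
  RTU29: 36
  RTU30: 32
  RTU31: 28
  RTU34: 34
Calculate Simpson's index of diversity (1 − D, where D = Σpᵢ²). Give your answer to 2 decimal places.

0.91

Total N = 37+25+33+36+29+33+28+36+32+28+34 = 351, so the proportions are 0.1054, 0.0712, 0.094, 0.1026, 0.0826, 0.094, 0.0798, 0.1026, 0.0912, 0.0798, 0.0969 (working shown to 4 dp, full precision carried).
D = 0.1054² + 0.0712² + 0.094² + 0.1026² + 0.0826² + 0.094² + 0.0798² + 0.1026² + 0.0912² + 0.0798² + 0.0969² = 0.0111 + 0.0051 + 0.0088 + 0.0105 + 0.0068 + 0.0088 + 0.0064 + 0.0105 + 0.0083 + 0.0064 + 0.0094 = 0.0922.
So 1 − D = 0.9078, i.e. 0.91 to 2 decimal places.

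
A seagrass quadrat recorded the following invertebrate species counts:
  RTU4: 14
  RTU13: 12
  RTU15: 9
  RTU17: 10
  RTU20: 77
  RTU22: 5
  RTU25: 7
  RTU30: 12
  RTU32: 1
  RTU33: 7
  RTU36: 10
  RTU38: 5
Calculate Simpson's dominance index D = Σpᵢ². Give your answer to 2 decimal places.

Total N = 14+12+9+10+77+5+7+12+1+7+10+5 = 169, so the proportions are 0.0828, 0.071, 0.0533, 0.0592, 0.4556, 0.0296, 0.0414, 0.071, 0.0059, 0.0414, 0.0592, 0.0296 (working shown to 4 dp, full precision carried).
D = 0.0828² + 0.071² + 0.0533² + 0.0592² + 0.4556² + 0.0296² + 0.0414² + 0.071² + 0.0059² + 0.0414² + 0.0592² + 0.0296² = 0.0069 + 0.0050 + 0.0028 + 0.0035 + 0.2076 + 0.0009 + 0.0017 + 0.0050 + 0.0000 + 0.0017 + 0.0035 + 0.0009 = 0.2396.
To 2 decimal places, D = 0.24.

0.24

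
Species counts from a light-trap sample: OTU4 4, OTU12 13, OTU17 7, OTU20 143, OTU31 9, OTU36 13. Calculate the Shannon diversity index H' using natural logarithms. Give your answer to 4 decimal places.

Total N = 4+13+7+143+9+13 = 189, so the proportions are 0.021164, 0.068783, 0.037037, 0.756614, 0.047619, 0.068783 (working shown to 6 dp, full precision carried).
Each pᵢ ln pᵢ term: 0.021164×(-3.855453)=-0.081597, 0.068783×(-2.676798)=-0.184118, 0.037037×(-3.295837)=-0.122068, 0.756614×(-0.278902)=-0.211021, 0.047619×(-3.044522)=-0.144977, 0.068783×(-2.676798)=-0.184118.
Sum = -0.927900, so H' = 0.9279.

0.9279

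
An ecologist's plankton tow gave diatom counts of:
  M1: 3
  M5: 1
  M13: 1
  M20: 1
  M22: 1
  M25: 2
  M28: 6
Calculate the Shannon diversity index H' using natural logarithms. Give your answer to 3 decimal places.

1.679

Total N = 3+1+1+1+1+2+6 = 15, so the proportions are 0.2, 0.06667, 0.06667, 0.06667, 0.06667, 0.13333, 0.4 (working shown to 5 dp, full precision carried).
Each pᵢ ln pᵢ term: 0.2×(-1.60944)=-0.32189, 0.06667×(-2.70805)=-0.18054, 0.06667×(-2.70805)=-0.18054, 0.06667×(-2.70805)=-0.18054, 0.06667×(-2.70805)=-0.18054, 0.13333×(-2.01490)=-0.26865, 0.4×(-0.91629)=-0.36652.
Sum = -1.67920, so H' = 1.679.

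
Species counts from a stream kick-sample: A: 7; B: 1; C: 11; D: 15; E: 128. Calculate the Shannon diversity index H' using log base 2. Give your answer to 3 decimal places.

1.091

Total N = 7+1+11+15+128 = 162, so the proportions are 0.04321, 0.00617, 0.0679, 0.09259, 0.79012 (working shown to 5 dp, full precision carried).
Each pᵢ log₂ pᵢ term: 0.04321×(-4.53250)=-0.19585, 0.00617×(-7.33985)=-0.04531, 0.0679×(-3.88042)=-0.26349, 0.09259×(-3.43296)=-0.31787, 0.79012×(-0.33985)=-0.26852.
Sum = -1.09103, so H' = 1.091.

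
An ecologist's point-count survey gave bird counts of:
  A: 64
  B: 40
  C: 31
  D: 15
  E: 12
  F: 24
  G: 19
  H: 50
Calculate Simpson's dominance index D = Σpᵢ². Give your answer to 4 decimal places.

Total N = 64+40+31+15+12+24+19+50 = 255, so the proportions are 0.25098, 0.156863, 0.121569, 0.058824, 0.047059, 0.094118, 0.07451, 0.196078 (working shown to 6 dp, full precision carried).
D = 0.25098² + 0.156863² + 0.121569² + 0.058824² + 0.047059² + 0.094118² + 0.07451² + 0.196078² = 0.062991 + 0.024606 + 0.014779 + 0.003460 + 0.002215 + 0.008858 + 0.005552 + 0.038447 = 0.160907.
To 4 decimal places, D = 0.1609.

0.1609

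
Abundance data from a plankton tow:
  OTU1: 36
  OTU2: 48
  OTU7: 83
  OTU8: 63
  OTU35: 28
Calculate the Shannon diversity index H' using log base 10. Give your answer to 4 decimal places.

Total N = 36+48+83+63+28 = 258, so the proportions are 0.139535, 0.186047, 0.321705, 0.244186, 0.108527 (working shown to 6 dp, full precision carried).
Each pᵢ log₁₀ pᵢ term: 0.139535×(-0.855317)=-0.119347, 0.186047×(-0.730378)=-0.135884, 0.321705×(-0.492542)=-0.158453, 0.244186×(-0.612279)=-0.149510, 0.108527×(-0.964462)=-0.104670.
Sum = -0.667865, so H' = 0.6679.

0.6679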